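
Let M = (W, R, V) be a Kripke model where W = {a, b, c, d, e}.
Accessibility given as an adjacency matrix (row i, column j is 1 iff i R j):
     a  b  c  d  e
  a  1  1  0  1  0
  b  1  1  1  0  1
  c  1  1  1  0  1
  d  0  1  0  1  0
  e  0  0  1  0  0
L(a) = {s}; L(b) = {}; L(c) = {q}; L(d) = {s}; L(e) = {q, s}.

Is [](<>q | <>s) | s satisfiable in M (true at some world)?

Recall that []ψ holds at a world iff ψ holds at every accessible world, and <>ψ holds iff ψ holds at some accessible world.
Let φ = [](<>q | <>s) | s. Evaluate φ at each world:
  a (successors {a, b, d}): φ is true.
  b (successors {a, b, c, e}): φ is true.
  c (successors {a, b, c, e}): φ is true.
  d (successors {b, d}): φ is true.
  e (successors {c}): φ is true.
Detail at a (witness):
  At a: [](<>q | <>s) is true, s is true, so [](<>q | <>s) | s is true.
    At a: [](<>q | <>s) requires <>q | <>s at every successor {a, b, d}.
      At a: <>q | <>s is true.
      At b: <>q | <>s is true.
      At d: <>q | <>s is true.
    So [](<>q | <>s) is true at a.

Yes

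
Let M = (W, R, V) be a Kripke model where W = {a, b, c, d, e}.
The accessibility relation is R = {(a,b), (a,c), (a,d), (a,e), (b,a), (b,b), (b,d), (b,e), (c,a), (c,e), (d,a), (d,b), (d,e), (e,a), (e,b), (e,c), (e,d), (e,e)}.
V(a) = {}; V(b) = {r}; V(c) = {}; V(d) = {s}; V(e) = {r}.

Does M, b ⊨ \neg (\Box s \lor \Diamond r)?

No

At b: \Box s \lor \Diamond r is true, so \neg (\Box s \lor \Diamond r) is false.
  At b: \Box s is false, \Diamond r is true, so \Box s \lor \Diamond r is true.
    At b: \Box s requires s at every successor {a, b, d, e}.
      s fails at a, so \Box s is false at b.
    At b: \Diamond r requires r at some successor in {a, b, d, e}.
      r holds at b, so \Diamond r is true at b.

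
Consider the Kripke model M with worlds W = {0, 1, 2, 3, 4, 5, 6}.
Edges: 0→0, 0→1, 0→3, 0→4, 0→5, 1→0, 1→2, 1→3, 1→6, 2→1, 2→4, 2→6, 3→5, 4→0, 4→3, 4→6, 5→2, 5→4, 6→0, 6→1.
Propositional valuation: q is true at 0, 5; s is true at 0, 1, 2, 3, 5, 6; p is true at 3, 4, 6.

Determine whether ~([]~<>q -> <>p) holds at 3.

Yes

Recall that []ψ holds at a world iff ψ holds at every accessible world, and <>ψ holds iff ψ holds at some accessible world.
At 3: []~<>q -> <>p is false, so ~([]~<>q -> <>p) is true.
  At 3: []~<>q is true, <>p is false, so []~<>q -> <>p is false.
    At 3: []~<>q requires ~<>q at every successor {5}.
      At 5: ~<>q is true.
    So []~<>q is true at 3.
    At 3: <>p requires p at some successor in {5}.
      At 5: p is false.
    So <>p is false at 3.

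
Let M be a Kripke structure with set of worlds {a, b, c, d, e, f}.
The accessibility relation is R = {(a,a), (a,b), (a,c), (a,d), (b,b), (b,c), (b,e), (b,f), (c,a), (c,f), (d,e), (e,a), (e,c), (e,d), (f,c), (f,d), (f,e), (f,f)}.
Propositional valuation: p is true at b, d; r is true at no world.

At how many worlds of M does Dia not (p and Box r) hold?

Let φ = Dia not (p and Box r). Evaluate φ at each world:
  a (successors {a, b, c, d}): φ is true.
  b (successors {b, c, e, f}): φ is true.
  c (successors {a, f}): φ is true.
  d (successors {e}): φ is true.
  e (successors {a, c, d}): φ is true.
  f (successors {c, d, e, f}): φ is true.
For instance, at e:
  At e: Dia not (p and Box r) requires not (p and Box r) at some successor in {a, c, d}.
    not (p and Box r) holds at a, so Dia not (p and Box r) is true at e.
      At a: p and Box r is false, so not (p and Box r) is true.
Satisfying worlds: {a, b, c, d, e, f}

6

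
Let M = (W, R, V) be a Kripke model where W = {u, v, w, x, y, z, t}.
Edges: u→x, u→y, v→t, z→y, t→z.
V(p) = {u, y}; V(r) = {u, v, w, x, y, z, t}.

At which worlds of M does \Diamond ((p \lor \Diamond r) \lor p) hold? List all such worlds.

Let φ = \Diamond ((p \lor \Diamond r) \lor p). Evaluate φ at each world:
  u (successors {x, y}): φ is true.
  v (successors {t}): φ is true.
  w (successors ∅): φ is false.
  x (successors ∅): φ is false.
  y (successors ∅): φ is false.
  z (successors {y}): φ is true.
  t (successors {z}): φ is true.
For instance, at t:
  At t: \Diamond ((p \lor \Diamond r) \lor p) requires (p \lor \Diamond r) \lor p at some successor in {z}.
    (p \lor \Diamond r) \lor p holds at z, so \Diamond ((p \lor \Diamond r) \lor p) is true at t.
      At z: p \lor \Diamond r is true, p is false, so (p \lor \Diamond r) \lor p is true.
Satisfying worlds: {u, v, z, t}

u, v, z, t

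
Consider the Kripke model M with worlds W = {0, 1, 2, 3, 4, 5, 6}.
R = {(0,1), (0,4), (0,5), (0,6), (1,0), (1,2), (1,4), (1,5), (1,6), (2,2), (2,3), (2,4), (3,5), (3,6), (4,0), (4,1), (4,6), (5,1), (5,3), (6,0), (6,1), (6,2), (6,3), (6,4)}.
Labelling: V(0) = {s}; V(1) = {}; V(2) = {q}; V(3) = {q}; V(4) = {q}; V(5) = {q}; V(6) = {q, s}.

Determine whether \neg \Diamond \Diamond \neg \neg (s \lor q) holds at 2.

No

At 2: \Diamond \Diamond \neg \neg (s \lor q) is true, so \neg \Diamond \Diamond \neg \neg (s \lor q) is false.
  At 2: \Diamond \Diamond \neg \neg (s \lor q) requires \Diamond \neg \neg (s \lor q) at some successor in {2, 3, 4}.
    \Diamond \neg \neg (s \lor q) holds at 2, so \Diamond \Diamond \neg \neg (s \lor q) is true at 2.
      At 2: \Diamond \neg \neg (s \lor q) requires \neg \neg (s \lor q) at some successor in {2, 3, 4}.
        \neg \neg (s \lor q) holds at 2, so \Diamond \neg \neg (s \lor q) is true at 2.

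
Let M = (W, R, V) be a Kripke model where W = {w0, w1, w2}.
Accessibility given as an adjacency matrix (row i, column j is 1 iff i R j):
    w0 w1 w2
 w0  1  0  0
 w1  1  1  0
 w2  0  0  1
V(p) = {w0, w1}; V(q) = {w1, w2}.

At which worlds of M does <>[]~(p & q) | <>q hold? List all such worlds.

Recall that []ψ holds at a world iff ψ holds at every accessible world, and <>ψ holds iff ψ holds at some accessible world.
Let φ = <>[]~(p & q) | <>q. Evaluate φ at each world:
  w0 (successors {w0}): φ is true.
  w1 (successors {w0, w1}): φ is true.
  w2 (successors {w2}): φ is true.
For instance, at w2:
  At w2: <>[]~(p & q) is true, <>q is true, so <>[]~(p & q) | <>q is true.
    At w2: <>[]~(p & q) requires []~(p & q) at some successor in {w2}.
      []~(p & q) holds at w2, so <>[]~(p & q) is true at w2.
    At w2: <>q requires q at some successor in {w2}.
      q holds at w2, so <>q is true at w2.
Satisfying worlds: {w0, w1, w2}

w0, w1, w2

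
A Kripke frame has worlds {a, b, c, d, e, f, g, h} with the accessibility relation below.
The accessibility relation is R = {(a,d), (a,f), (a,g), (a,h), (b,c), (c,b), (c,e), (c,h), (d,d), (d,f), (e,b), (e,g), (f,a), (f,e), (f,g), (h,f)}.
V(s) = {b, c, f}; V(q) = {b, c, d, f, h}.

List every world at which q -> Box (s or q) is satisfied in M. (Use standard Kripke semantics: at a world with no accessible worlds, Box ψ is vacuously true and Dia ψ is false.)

a, b, d, e, g, h

Let φ = q -> Box (s or q). Evaluate φ at each world:
  a (successors {d, f, g, h}): φ is true.
  b (successors {c}): φ is true.
  c (successors {b, e, h}): φ is false.
  d (successors {d, f}): φ is true.
  e (successors {b, g}): φ is true.
  f (successors {a, e, g}): φ is false.
  g (successors ∅): φ is true.
  h (successors {f}): φ is true.
For instance, at a:
  At a: q is false, Box (s or q) is false, so q -> Box (s or q) is true.
    At a: Box (s or q) requires s or q at every successor {d, f, g, h}.
      s or q fails at g, so Box (s or q) is false at a.
Satisfying worlds: {a, b, d, e, g, h}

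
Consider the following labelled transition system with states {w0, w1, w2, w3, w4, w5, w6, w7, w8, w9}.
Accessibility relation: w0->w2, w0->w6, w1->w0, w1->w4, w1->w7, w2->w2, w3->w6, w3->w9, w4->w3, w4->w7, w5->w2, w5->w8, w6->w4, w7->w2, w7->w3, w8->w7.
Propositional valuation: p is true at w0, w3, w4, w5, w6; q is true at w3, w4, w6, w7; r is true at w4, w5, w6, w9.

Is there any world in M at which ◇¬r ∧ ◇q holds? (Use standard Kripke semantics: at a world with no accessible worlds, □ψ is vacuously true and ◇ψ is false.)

Yes

Let φ = ◇¬r ∧ ◇q. Evaluate φ at each world:
  w0 (successors {w2, w6}): φ is true.
  w1 (successors {w0, w4, w7}): φ is true.
  w2 (successors {w2}): φ is false.
  w3 (successors {w6, w9}): φ is false.
  w4 (successors {w3, w7}): φ is true.
  w5 (successors {w2, w8}): φ is false.
  w6 (successors {w4}): φ is false.
  w7 (successors {w2, w3}): φ is true.
  w8 (successors {w7}): φ is true.
  w9 (successors ∅): φ is false.
Detail at w0 (witness):
  At w0: ◇¬r is true, ◇q is true, so ◇¬r ∧ ◇q is true.
    At w0: ◇¬r requires ¬r at some successor in {w2, w6}.
      ¬r holds at w2, so ◇¬r is true at w0.
    At w0: ◇q requires q at some successor in {w2, w6}.
      q holds at w6, so ◇q is true at w0.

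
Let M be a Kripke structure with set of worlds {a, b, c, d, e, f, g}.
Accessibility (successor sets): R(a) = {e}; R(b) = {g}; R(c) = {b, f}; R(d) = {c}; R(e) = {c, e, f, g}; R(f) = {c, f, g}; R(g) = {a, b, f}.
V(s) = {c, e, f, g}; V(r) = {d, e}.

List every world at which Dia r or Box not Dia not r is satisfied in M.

Let φ = Dia r or Box not Dia not r. Evaluate φ at each world:
  a (successors {e}): φ is true.
  b (successors {g}): φ is false.
  c (successors {b, f}): φ is false.
  d (successors {c}): φ is false.
  e (successors {c, e, f, g}): φ is true.
  f (successors {c, f, g}): φ is false.
  g (successors {a, b, f}): φ is false.
For instance, at e:
  At e: Dia r is true, Box not Dia not r is false, so Dia r or Box not Dia not r is true.
    At e: Dia r requires r at some successor in {c, e, f, g}.
      r holds at e, so Dia r is true at e.
    At e: Box not Dia not r requires not Dia not r at every successor {c, e, f, g}.
      not Dia not r fails at c, so Box not Dia not r is false at e.
Satisfying worlds: {a, e}

a, e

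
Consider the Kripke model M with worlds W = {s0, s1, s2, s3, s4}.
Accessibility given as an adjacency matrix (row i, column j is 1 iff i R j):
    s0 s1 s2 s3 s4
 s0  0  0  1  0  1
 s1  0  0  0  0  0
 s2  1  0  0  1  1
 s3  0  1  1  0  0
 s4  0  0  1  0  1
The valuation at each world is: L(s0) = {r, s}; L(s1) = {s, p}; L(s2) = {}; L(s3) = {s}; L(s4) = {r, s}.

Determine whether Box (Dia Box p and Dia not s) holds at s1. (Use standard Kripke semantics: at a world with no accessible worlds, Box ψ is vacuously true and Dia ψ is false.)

At s1: no accessible worlds, so Box (Dia Box p and Dia not s) holds vacuously.

Yes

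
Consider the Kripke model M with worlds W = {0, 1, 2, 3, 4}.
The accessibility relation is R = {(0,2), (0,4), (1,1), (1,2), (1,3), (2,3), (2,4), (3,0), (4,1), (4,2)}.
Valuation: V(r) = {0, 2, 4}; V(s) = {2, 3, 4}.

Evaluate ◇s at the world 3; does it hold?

No

At 3: ◇s requires s at some successor in {0}.
  At 0: s is false.
So ◇s is false at 3.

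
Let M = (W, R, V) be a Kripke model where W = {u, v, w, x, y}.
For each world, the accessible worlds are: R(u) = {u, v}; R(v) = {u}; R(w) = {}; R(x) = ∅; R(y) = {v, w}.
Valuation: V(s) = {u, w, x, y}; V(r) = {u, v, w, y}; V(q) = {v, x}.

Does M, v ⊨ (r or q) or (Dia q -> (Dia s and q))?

At v: r or q is true, Dia q -> (Dia s and q) is true, so (r or q) or (Dia q -> (Dia s and q)) is true.
  At v: Dia q is false, Dia s and q is true, so Dia q -> (Dia s and q) is true.
    At v: Dia q requires q at some successor in {u}.
      At u: q is false.
    So Dia q is false at v.
    At v: Dia s is true, q is true, so Dia s and q is true.
      At v: Dia s requires s at some successor in {u}.
        s holds at u, so Dia s is true at v.

Yes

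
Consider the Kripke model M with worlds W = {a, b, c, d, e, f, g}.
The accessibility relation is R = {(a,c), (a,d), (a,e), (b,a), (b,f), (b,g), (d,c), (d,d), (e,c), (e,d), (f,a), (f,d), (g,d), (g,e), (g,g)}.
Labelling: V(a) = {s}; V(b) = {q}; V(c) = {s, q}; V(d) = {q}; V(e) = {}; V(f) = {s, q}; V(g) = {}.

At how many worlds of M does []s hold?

Recall that []ψ holds at a world iff ψ holds at every accessible world, and <>ψ holds iff ψ holds at some accessible world.
Let φ = []s. Evaluate φ at each world:
  a (successors {c, d, e}): φ is false.
  b (successors {a, f, g}): φ is false.
  c (successors ∅): φ is true.
  d (successors {c, d}): φ is false.
  e (successors {c, d}): φ is false.
  f (successors {a, d}): φ is false.
  g (successors {d, e, g}): φ is false.
For instance, at b:
  At b: []s requires s at every successor {a, f, g}.
    s fails at g, so []s is false at b.
Satisfying worlds: {c}

1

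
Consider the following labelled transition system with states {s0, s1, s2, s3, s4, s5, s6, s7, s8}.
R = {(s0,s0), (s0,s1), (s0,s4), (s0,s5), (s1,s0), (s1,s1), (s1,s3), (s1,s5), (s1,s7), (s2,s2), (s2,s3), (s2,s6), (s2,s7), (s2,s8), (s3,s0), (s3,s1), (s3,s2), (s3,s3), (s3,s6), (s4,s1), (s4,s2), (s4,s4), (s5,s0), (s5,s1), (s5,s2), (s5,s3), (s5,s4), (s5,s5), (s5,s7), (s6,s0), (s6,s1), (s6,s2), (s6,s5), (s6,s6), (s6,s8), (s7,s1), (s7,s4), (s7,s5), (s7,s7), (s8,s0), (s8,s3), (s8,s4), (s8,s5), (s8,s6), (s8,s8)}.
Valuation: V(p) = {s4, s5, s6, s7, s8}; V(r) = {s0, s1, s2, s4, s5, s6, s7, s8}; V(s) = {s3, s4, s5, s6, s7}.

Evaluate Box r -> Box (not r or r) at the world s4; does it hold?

Yes

At s4: Box r is true, Box (not r or r) is true, so Box r -> Box (not r or r) is true.
  At s4: Box r requires r at every successor {s1, s2, s4}.
    At s1: r is true.
    At s2: r is true.
    At s4: r is true.
  So Box r is true at s4.
  At s4: Box (not r or r) requires not r or r at every successor {s1, s2, s4}.
    At s1: not r or r is true.
    At s2: not r or r is true.
    At s4: not r or r is true.
  So Box (not r or r) is true at s4.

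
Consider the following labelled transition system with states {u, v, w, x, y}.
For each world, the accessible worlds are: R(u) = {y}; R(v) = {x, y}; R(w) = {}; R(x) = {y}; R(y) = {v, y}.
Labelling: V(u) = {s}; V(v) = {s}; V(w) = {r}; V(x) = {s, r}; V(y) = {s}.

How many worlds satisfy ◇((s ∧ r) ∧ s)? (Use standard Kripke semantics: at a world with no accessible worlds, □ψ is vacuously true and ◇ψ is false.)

1

Let φ = ◇((s ∧ r) ∧ s). Evaluate φ at each world:
  u (successors {y}): φ is false.
  v (successors {x, y}): φ is true.
  w (successors ∅): φ is false.
  x (successors {y}): φ is false.
  y (successors {v, y}): φ is false.
For instance, at v:
  At v: ◇((s ∧ r) ∧ s) requires (s ∧ r) ∧ s at some successor in {x, y}.
    (s ∧ r) ∧ s holds at x, so ◇((s ∧ r) ∧ s) is true at v.
Satisfying worlds: {v}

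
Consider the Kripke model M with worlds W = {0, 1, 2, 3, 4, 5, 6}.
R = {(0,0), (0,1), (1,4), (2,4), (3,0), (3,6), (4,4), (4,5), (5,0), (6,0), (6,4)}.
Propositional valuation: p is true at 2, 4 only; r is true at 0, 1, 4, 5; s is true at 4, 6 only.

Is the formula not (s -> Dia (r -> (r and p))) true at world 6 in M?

No

At 6: s -> Dia (r -> (r and p)) is true, so not (s -> Dia (r -> (r and p))) is false.
  At 6: s is true, Dia (r -> (r and p)) is true, so s -> Dia (r -> (r and p)) is true.
    At 6: Dia (r -> (r and p)) requires r -> (r and p) at some successor in {0, 4}.
      r -> (r and p) holds at 4, so Dia (r -> (r and p)) is true at 6.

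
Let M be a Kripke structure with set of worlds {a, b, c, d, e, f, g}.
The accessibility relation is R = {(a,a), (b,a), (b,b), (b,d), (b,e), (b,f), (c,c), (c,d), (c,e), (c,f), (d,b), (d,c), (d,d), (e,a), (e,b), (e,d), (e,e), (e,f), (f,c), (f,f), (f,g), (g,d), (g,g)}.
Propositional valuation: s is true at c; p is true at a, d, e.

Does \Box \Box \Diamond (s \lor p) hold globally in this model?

Let φ = \Box \Box \Diamond (s \lor p). Evaluate φ at each world:
  a (successors {a}): φ is true.
  b (successors {a, b, d, e, f}): φ is true.
  c (successors {c, d, e, f}): φ is true.
  d (successors {b, c, d}): φ is true.
  e (successors {a, b, d, e, f}): φ is true.
  f (successors {c, f, g}): φ is true.
  g (successors {d, g}): φ is true.
For instance, at f:
  At f: \Box \Box \Diamond (s \lor p) requires \Box \Diamond (s \lor p) at every successor {c, f, g}.
      At c: \Box \Diamond (s \lor p) requires \Diamond (s \lor p) at every successor {c, d, e, f}.
        At c: \Diamond (s \lor p) is true.
        At d: \Diamond (s \lor p) is true.
        At e: \Diamond (s \lor p) is true.
        At f: \Diamond (s \lor p) is true.
      So \Box \Diamond (s \lor p) is true at c.
      At f: \Box \Diamond (s \lor p) requires \Diamond (s \lor p) at every successor {c, f, g}.
        At c: \Diamond (s \lor p) is true.
        At f: \Diamond (s \lor p) is true.
        At g: \Diamond (s \lor p) is true.
      So \Box \Diamond (s \lor p) is true at f.
      At g: \Box \Diamond (s \lor p) requires \Diamond (s \lor p) at every successor {d, g}.
        At d: \Diamond (s \lor p) is true.
        At g: \Diamond (s \lor p) is true.
      So \Box \Diamond (s \lor p) is true at g.
  So \Box \Box \Diamond (s \lor p) is true at f.

Yes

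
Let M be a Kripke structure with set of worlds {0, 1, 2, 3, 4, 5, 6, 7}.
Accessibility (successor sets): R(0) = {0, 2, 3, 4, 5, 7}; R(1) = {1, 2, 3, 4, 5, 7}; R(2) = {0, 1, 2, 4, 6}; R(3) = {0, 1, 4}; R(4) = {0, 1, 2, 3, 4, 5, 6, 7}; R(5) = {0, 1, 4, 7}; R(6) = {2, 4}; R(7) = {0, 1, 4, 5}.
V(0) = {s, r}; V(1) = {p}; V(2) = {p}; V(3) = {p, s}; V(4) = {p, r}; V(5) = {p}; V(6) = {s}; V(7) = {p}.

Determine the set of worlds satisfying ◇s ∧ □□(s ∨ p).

Recall that □ψ holds at a world iff ψ holds at every accessible world, and ◇ψ holds iff ψ holds at some accessible world.
Let φ = ◇s ∧ □□(s ∨ p). Evaluate φ at each world:
  0 (successors {0, 2, 3, 4, 5, 7}): φ is true.
  1 (successors {1, 2, 3, 4, 5, 7}): φ is true.
  2 (successors {0, 1, 2, 4, 6}): φ is true.
  3 (successors {0, 1, 4}): φ is true.
  4 (successors {0, 1, 2, 3, 4, 5, 6, 7}): φ is true.
  5 (successors {0, 1, 4, 7}): φ is true.
  6 (successors {2, 4}): φ is false.
  7 (successors {0, 1, 4, 5}): φ is true.
For instance, at 2:
  At 2: ◇s is true, □□(s ∨ p) is true, so ◇s ∧ □□(s ∨ p) is true.
    At 2: ◇s requires s at some successor in {0, 1, 2, 4, 6}.
      s holds at 0, so ◇s is true at 2.
    At 2: □□(s ∨ p) requires □(s ∨ p) at every successor {0, 1, 2, 4, 6}.
      At 0: □(s ∨ p) is true.
      At 1: □(s ∨ p) is true.
      At 2: □(s ∨ p) is true.
      At 4: □(s ∨ p) is true.
      At 6: □(s ∨ p) is true.
    So □□(s ∨ p) is true at 2.
Satisfying worlds: {0, 1, 2, 3, 4, 5, 7}

0, 1, 2, 3, 4, 5, 7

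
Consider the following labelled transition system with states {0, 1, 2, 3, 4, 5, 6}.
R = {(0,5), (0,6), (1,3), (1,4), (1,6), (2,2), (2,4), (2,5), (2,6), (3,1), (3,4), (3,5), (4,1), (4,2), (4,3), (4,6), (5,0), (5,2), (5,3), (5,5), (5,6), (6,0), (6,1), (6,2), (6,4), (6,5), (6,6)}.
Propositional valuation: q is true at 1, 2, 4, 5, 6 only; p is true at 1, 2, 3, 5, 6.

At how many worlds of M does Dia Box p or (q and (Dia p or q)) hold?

6

Let φ = Dia Box p or (q and (Dia p or q)). Evaluate φ at each world:
  0 (successors {5, 6}): φ is false.
  1 (successors {3, 4, 6}): φ is true.
  2 (successors {2, 4, 5, 6}): φ is true.
  3 (successors {1, 4, 5}): φ is true.
  4 (successors {1, 2, 3, 6}): φ is true.
  5 (successors {0, 2, 3, 5, 6}): φ is true.
  6 (successors {0, 1, 2, 4, 5, 6}): φ is true.
For instance, at 0:
  At 0: Dia Box p is false, q and (Dia p or q) is false, so Dia Box p or (q and (Dia p or q)) is false.
    At 0: Dia Box p requires Box p at some successor in {5, 6}.
      At 5: Box p is false.
      At 6: Box p is false.
    So Dia Box p is false at 0.
    At 0: q is false, Dia p or q is true, so q and (Dia p or q) is false.
      At 0: Dia p is true, q is false, so Dia p or q is true.
Satisfying worlds: {1, 2, 3, 4, 5, 6}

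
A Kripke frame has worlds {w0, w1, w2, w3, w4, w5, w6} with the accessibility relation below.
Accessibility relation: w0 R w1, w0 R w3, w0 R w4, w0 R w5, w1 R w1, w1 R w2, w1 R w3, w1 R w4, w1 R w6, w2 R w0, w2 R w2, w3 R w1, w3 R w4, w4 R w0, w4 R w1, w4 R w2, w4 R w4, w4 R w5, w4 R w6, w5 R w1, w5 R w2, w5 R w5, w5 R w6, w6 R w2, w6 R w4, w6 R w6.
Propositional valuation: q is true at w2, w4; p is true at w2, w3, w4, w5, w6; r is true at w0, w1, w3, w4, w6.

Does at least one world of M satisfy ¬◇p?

No

Recall that ◇ψ holds at a world iff ψ holds at some accessible world.
Let φ = ¬◇p. Evaluate φ at each world:
  w0 (successors {w1, w3, w4, w5}): φ is false.
  w1 (successors {w1, w2, w3, w4, w6}): φ is false.
  w2 (successors {w0, w2}): φ is false.
  w3 (successors {w1, w4}): φ is false.
  w4 (successors {w0, w1, w2, w4, w5, w6}): φ is false.
  w5 (successors {w1, w2, w5, w6}): φ is false.
  w6 (successors {w2, w4, w6}): φ is false.
For instance, at w4:
  At w4: ◇p is true, so ¬◇p is false.
    At w4: ◇p requires p at some successor in {w0, w1, w2, w4, w5, w6}.
      p holds at w2, so ◇p is true at w4.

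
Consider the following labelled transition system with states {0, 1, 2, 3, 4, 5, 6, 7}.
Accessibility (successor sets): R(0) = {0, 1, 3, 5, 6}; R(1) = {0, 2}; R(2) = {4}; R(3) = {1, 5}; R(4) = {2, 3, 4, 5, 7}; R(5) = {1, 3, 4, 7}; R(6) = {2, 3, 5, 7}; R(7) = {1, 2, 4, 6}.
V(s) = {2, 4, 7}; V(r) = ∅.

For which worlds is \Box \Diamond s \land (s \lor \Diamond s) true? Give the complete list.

2, 7

Recall that \Box ψ holds at a world iff ψ holds at every accessible world, and \Diamond ψ holds iff ψ holds at some accessible world.
Let φ = \Box \Diamond s \land (s \lor \Diamond s). Evaluate φ at each world:
  0 (successors {0, 1, 3, 5, 6}): φ is false.
  1 (successors {0, 2}): φ is false.
  2 (successors {4}): φ is true.
  3 (successors {1, 5}): φ is false.
  4 (successors {2, 3, 4, 5, 7}): φ is false.
  5 (successors {1, 3, 4, 7}): φ is false.
  6 (successors {2, 3, 5, 7}): φ is false.
  7 (successors {1, 2, 4, 6}): φ is true.
For instance, at 1:
  At 1: \Box \Diamond s is false, s \lor \Diamond s is true, so \Box \Diamond s \land (s \lor \Diamond s) is false.
    At 1: \Box \Diamond s requires \Diamond s at every successor {0, 2}.
      \Diamond s fails at 0, so \Box \Diamond s is false at 1.
    At 1: s is false, \Diamond s is true, so s \lor \Diamond s is true.
      At 1: \Diamond s requires s at some successor in {0, 2}.
        s holds at 2, so \Diamond s is true at 1.
Satisfying worlds: {2, 7}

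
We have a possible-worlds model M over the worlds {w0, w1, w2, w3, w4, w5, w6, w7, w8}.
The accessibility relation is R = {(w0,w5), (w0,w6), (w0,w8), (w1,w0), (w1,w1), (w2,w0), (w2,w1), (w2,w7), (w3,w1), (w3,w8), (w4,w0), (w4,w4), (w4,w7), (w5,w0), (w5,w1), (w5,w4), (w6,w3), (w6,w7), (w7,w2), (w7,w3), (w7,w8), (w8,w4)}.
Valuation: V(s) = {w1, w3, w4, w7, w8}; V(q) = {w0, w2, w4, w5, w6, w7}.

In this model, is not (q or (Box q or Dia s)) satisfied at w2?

At w2: q or (Box q or Dia s) is true, so not (q or (Box q or Dia s)) is false.
  At w2: q is true, Box q or Dia s is true, so q or (Box q or Dia s) is true.
    At w2: Box q is false, Dia s is true, so Box q or Dia s is true.
      At w2: Box q requires q at every successor {w0, w1, w7}.
        q fails at w1, so Box q is false at w2.
      At w2: Dia s requires s at some successor in {w0, w1, w7}.
        s holds at w1, so Dia s is true at w2.

No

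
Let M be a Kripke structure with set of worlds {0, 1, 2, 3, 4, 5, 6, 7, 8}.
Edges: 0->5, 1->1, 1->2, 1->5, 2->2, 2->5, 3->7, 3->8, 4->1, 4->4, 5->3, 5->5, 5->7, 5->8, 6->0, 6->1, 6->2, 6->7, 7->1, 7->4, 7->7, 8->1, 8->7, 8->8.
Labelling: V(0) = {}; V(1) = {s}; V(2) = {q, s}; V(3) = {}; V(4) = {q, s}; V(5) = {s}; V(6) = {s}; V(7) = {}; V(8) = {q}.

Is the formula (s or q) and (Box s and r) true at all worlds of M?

Let φ = (s or q) and (Box s and r). Evaluate φ at each world:
  0 (successors {5}): φ is false.
  1 (successors {1, 2, 5}): φ is false.
  2 (successors {2, 5}): φ is false.
  3 (successors {7, 8}): φ is false.
  4 (successors {1, 4}): φ is false.
  5 (successors {3, 5, 7, 8}): φ is false.
  6 (successors {0, 1, 2, 7}): φ is false.
  7 (successors {1, 4, 7}): φ is false.
  8 (successors {1, 7, 8}): φ is false.
Detail at 0 (counterexample):
  At 0: s or q is false, Box s and r is false, so (s or q) and (Box s and r) is false.
    At 0: Box s is true, r is false, so Box s and r is false.
      At 0: Box s requires s at every successor {5}.
        At 5: s is true.
      So Box s is true at 0.

No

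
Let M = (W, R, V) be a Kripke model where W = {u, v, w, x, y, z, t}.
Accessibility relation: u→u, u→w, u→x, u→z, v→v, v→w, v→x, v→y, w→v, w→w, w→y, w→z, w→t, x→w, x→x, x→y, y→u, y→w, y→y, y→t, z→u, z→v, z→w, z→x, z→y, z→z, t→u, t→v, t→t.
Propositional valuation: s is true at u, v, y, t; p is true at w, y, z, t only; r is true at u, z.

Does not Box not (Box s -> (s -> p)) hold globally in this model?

Let φ = not Box not (Box s -> (s -> p)). Evaluate φ at each world:
  u (successors {u, w, x, z}): φ is true.
  v (successors {v, w, x, y}): φ is true.
  w (successors {v, w, y, z, t}): φ is true.
  x (successors {w, x, y}): φ is true.
  y (successors {u, w, y, t}): φ is true.
  z (successors {u, v, w, x, y, z}): φ is true.
  t (successors {u, v, t}): φ is true.
For instance, at v:
  At v: Box not (Box s -> (s -> p)) is false, so not Box not (Box s -> (s -> p)) is true.
    At v: Box not (Box s -> (s -> p)) requires not (Box s -> (s -> p)) at every successor {v, w, x, y}.
      not (Box s -> (s -> p)) fails at v, so Box not (Box s -> (s -> p)) is false at v.

Yes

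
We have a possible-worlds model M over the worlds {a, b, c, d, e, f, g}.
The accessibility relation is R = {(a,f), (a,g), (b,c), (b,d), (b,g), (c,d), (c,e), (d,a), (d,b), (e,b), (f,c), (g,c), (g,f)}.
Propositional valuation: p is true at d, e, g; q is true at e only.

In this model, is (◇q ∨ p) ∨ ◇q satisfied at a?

At a: ◇q ∨ p is false, ◇q is false, so (◇q ∨ p) ∨ ◇q is false.
  At a: ◇q is false, p is false, so ◇q ∨ p is false.
    At a: ◇q requires q at some successor in {f, g}.
      At f: q is false.
      At g: q is false.
    So ◇q is false at a.
  At a: ◇q requires q at some successor in {f, g}.
    At f: q is false.
    At g: q is false.
  So ◇q is false at a.

No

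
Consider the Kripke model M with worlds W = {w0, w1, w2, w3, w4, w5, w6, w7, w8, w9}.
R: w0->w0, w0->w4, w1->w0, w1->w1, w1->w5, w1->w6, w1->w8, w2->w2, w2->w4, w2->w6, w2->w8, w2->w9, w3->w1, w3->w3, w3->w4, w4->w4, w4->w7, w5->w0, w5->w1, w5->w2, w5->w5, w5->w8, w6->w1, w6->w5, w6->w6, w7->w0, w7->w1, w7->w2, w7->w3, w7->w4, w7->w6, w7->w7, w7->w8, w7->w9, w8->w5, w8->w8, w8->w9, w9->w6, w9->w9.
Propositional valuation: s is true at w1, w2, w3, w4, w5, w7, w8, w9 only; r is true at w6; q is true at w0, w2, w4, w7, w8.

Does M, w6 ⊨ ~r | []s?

At w6: ~r is false, []s is false, so ~r | []s is false.
  At w6: []s requires s at every successor {w1, w5, w6}.
    s fails at w6, so []s is false at w6.

No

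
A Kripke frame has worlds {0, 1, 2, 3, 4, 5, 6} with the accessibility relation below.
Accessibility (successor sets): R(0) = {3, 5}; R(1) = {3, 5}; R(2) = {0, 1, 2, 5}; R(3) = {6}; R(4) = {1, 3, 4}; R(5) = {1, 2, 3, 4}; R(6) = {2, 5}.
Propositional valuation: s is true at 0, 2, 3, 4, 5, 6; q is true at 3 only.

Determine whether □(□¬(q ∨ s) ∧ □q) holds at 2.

Recall that □ψ holds at a world iff ψ holds at every accessible world, and ◇ψ holds iff ψ holds at some accessible world.
At 2: □(□¬(q ∨ s) ∧ □q) requires □¬(q ∨ s) ∧ □q at every successor {0, 1, 2, 5}.
  □¬(q ∨ s) ∧ □q fails at 0, so □(□¬(q ∨ s) ∧ □q) is false at 2.
    At 0: □¬(q ∨ s) is false, □q is false, so □¬(q ∨ s) ∧ □q is false.
      At 0: □¬(q ∨ s) requires ¬(q ∨ s) at every successor {3, 5}.
        ¬(q ∨ s) fails at 3, so □¬(q ∨ s) is false at 0.
      At 0: □q requires q at every successor {3, 5}.
        q fails at 5, so □q is false at 0.

No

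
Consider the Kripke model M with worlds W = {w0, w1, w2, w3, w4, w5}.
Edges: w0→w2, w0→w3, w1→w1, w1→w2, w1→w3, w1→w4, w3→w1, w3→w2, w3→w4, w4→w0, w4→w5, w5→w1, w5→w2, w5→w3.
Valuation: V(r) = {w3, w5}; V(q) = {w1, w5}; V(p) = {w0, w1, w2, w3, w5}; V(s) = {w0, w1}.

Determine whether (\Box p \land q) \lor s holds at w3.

At w3: \Box p \land q is false, s is false, so (\Box p \land q) \lor s is false.
  At w3: \Box p is false, q is false, so \Box p \land q is false.
    At w3: \Box p requires p at every successor {w1, w2, w4}.
      p fails at w4, so \Box p is false at w3.

No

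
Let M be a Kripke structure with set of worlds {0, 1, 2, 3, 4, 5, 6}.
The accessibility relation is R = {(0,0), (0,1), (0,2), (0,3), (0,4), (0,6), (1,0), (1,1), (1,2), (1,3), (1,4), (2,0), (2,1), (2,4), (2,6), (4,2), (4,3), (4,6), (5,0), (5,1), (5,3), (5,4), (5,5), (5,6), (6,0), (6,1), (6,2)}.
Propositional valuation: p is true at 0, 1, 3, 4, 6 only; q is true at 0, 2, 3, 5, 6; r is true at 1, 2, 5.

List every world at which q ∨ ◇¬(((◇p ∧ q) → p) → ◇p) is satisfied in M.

Recall that ◇ψ holds at a world iff ψ holds at some accessible world.
Let φ = q ∨ ◇¬(((◇p ∧ q) → p) → ◇p). Evaluate φ at each world:
  0 (successors {0, 1, 2, 3, 4, 6}): φ is true.
  1 (successors {0, 1, 2, 3, 4}): φ is true.
  2 (successors {0, 1, 4, 6}): φ is true.
  3 (successors ∅): φ is true.
  4 (successors {2, 3, 6}): φ is true.
  5 (successors {0, 1, 3, 4, 5, 6}): φ is true.
  6 (successors {0, 1, 2}): φ is true.
For instance, at 1:
  At 1: q is false, ◇¬(((◇p ∧ q) → p) → ◇p) is true, so q ∨ ◇¬(((◇p ∧ q) → p) → ◇p) is true.
    At 1: ◇¬(((◇p ∧ q) → p) → ◇p) requires ¬(((◇p ∧ q) → p) → ◇p) at some successor in {0, 1, 2, 3, 4}.
      ¬(((◇p ∧ q) → p) → ◇p) holds at 3, so ◇¬(((◇p ∧ q) → p) → ◇p) is true at 1.
Satisfying worlds: {0, 1, 2, 3, 4, 5, 6}

0, 1, 2, 3, 4, 5, 6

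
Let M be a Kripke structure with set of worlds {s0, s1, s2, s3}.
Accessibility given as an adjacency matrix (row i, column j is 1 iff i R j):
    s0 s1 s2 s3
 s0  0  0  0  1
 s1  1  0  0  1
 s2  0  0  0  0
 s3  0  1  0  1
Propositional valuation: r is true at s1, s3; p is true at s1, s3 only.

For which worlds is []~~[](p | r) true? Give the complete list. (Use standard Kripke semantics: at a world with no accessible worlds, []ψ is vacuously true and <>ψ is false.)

Let φ = []~~[](p | r). Evaluate φ at each world:
  s0 (successors {s3}): φ is true.
  s1 (successors {s0, s3}): φ is true.
  s2 (successors ∅): φ is true.
  s3 (successors {s1, s3}): φ is false.
For instance, at s1:
  At s1: []~~[](p | r) requires ~~[](p | r) at every successor {s0, s3}.
      At s0: ~[](p | r) is false, so ~~[](p | r) is true.
      At s3: ~[](p | r) is false, so ~~[](p | r) is true.
  So []~~[](p | r) is true at s1.
Satisfying worlds: {s0, s1, s2}

s0, s1, s2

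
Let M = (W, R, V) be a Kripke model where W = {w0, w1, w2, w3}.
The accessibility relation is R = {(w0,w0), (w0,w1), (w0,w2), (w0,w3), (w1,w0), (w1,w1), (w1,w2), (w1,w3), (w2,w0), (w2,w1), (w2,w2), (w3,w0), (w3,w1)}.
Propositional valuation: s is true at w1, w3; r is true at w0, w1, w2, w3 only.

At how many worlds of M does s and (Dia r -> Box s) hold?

Let φ = s and (Dia r -> Box s). Evaluate φ at each world:
  w0 (successors {w0, w1, w2, w3}): φ is false.
  w1 (successors {w0, w1, w2, w3}): φ is false.
  w2 (successors {w0, w1, w2}): φ is false.
  w3 (successors {w0, w1}): φ is false.
For instance, at w3:
  At w3: s is true, Dia r -> Box s is false, so s and (Dia r -> Box s) is false.
    At w3: Dia r is true, Box s is false, so Dia r -> Box s is false.
      At w3: Dia r requires r at some successor in {w0, w1}.
        r holds at w0, so Dia r is true at w3.
      At w3: Box s requires s at every successor {w0, w1}.
        s fails at w0, so Box s is false at w3.
Satisfying worlds: none.

0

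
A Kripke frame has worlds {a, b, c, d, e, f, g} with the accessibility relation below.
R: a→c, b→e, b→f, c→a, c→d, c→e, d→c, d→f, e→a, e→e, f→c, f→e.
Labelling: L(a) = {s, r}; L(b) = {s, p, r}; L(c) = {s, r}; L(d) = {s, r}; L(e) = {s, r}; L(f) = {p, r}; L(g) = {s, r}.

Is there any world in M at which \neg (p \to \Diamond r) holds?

Let φ = \neg (p \to \Diamond r). Evaluate φ at each world:
  a (successors {c}): φ is false.
  b (successors {e, f}): φ is false.
  c (successors {a, d, e}): φ is false.
  d (successors {c, f}): φ is false.
  e (successors {a, e}): φ is false.
  f (successors {c, e}): φ is false.
  g (successors ∅): φ is false.
For instance, at b:
  At b: p \to \Diamond r is true, so \neg (p \to \Diamond r) is false.
    At b: p is true, \Diamond r is true, so p \to \Diamond r is true.
      At b: \Diamond r requires r at some successor in {e, f}.
        r holds at e, so \Diamond r is true at b.

No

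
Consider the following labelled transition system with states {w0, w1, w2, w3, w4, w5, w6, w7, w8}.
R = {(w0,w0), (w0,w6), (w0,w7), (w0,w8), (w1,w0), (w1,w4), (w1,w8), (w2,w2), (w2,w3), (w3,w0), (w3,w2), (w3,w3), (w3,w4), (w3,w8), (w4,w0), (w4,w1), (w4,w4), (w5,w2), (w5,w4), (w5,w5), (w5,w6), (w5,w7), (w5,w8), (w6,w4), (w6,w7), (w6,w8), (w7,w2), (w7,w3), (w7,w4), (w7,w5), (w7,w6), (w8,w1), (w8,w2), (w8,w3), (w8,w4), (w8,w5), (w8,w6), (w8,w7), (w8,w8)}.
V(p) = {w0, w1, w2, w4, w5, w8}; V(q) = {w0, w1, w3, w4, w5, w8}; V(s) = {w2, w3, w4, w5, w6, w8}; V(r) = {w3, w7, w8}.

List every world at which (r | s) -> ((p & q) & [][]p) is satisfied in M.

Let φ = (r | s) -> ((p & q) & [][]p). Evaluate φ at each world:
  w0 (successors {w0, w6, w7, w8}): φ is true.
  w1 (successors {w0, w4, w8}): φ is true.
  w2 (successors {w2, w3}): φ is false.
  w3 (successors {w0, w2, w3, w4, w8}): φ is false.
  w4 (successors {w0, w1, w4}): φ is false.
  w5 (successors {w2, w4, w5, w6, w7, w8}): φ is false.
  w6 (successors {w4, w7, w8}): φ is false.
  w7 (successors {w2, w3, w4, w5, w6}): φ is false.
  w8 (successors {w1, w2, w3, w4, w5, w6, w7, w8}): φ is false.
For instance, at w8:
  At w8: r | s is true, (p & q) & [][]p is false, so (r | s) -> ((p & q) & [][]p) is false.
    At w8: p & q is true, [][]p is false, so (p & q) & [][]p is false.
      At w8: [][]p requires []p at every successor {w1, w2, w3, w4, w5, w6, w7, w8}.
        []p fails at w2, so [][]p is false at w8.
Satisfying worlds: {w0, w1}

w0, w1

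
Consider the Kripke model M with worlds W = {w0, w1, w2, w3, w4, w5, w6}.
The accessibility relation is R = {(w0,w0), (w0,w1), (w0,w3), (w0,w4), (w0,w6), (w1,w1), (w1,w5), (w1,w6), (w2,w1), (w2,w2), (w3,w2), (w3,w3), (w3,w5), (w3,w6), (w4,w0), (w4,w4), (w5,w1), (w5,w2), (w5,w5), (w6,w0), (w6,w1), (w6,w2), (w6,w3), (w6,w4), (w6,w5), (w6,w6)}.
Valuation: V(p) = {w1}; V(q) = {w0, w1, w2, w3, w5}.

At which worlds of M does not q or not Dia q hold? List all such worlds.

w4, w6

Let φ = not q or not Dia q. Evaluate φ at each world:
  w0 (successors {w0, w1, w3, w4, w6}): φ is false.
  w1 (successors {w1, w5, w6}): φ is false.
  w2 (successors {w1, w2}): φ is false.
  w3 (successors {w2, w3, w5, w6}): φ is false.
  w4 (successors {w0, w4}): φ is true.
  w5 (successors {w1, w2, w5}): φ is false.
  w6 (successors {w0, w1, w2, w3, w4, w5, w6}): φ is true.
For instance, at w6:
  At w6: not q is true, not Dia q is false, so not q or not Dia q is true.
    At w6: Dia q is true, so not Dia q is false.
      At w6: Dia q requires q at some successor in {w0, w1, w2, w3, w4, w5, w6}.
        q holds at w0, so Dia q is true at w6.
Satisfying worlds: {w4, w6}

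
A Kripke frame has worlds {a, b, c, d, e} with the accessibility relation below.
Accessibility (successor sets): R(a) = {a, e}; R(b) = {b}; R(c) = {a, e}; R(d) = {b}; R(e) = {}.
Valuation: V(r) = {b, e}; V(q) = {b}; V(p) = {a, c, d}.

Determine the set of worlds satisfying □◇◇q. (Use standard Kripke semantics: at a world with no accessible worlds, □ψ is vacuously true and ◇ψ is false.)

Let φ = □◇◇q. Evaluate φ at each world:
  a (successors {a, e}): φ is false.
  b (successors {b}): φ is true.
  c (successors {a, e}): φ is false.
  d (successors {b}): φ is true.
  e (successors ∅): φ is true.
For instance, at d:
  At d: □◇◇q requires ◇◇q at every successor {b}.
      At b: ◇◇q requires ◇q at some successor in {b}.
        ◇q holds at b, so ◇◇q is true at b.
  So □◇◇q is true at d.
Satisfying worlds: {b, d, e}

b, d, e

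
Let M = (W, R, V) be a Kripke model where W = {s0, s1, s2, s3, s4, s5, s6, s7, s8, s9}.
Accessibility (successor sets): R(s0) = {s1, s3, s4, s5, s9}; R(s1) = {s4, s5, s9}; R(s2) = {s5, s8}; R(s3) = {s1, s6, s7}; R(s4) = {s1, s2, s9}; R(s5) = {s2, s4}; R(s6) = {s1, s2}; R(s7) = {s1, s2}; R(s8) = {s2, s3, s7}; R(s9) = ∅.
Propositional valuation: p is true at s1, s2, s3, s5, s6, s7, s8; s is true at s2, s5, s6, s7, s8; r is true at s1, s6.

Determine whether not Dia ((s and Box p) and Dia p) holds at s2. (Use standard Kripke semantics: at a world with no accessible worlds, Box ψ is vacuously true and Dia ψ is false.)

At s2: Dia ((s and Box p) and Dia p) is true, so not Dia ((s and Box p) and Dia p) is false.
  At s2: Dia ((s and Box p) and Dia p) requires (s and Box p) and Dia p at some successor in {s5, s8}.
    (s and Box p) and Dia p holds at s8, so Dia ((s and Box p) and Dia p) is true at s2.
      At s8: s and Box p is true, Dia p is true, so (s and Box p) and Dia p is true.

No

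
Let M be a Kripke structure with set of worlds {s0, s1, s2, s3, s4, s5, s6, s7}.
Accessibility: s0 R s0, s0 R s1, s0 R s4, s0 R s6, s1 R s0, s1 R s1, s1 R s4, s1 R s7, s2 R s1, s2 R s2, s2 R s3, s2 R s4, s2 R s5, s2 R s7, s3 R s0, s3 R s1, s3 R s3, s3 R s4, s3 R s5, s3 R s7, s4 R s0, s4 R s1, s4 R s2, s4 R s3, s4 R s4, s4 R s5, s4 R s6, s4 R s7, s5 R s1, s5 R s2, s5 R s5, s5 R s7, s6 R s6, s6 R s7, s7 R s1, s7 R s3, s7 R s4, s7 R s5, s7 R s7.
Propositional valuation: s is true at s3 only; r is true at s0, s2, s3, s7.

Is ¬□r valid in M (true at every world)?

Let φ = ¬□r. Evaluate φ at each world:
  s0 (successors {s0, s1, s4, s6}): φ is true.
  s1 (successors {s0, s1, s4, s7}): φ is true.
  s2 (successors {s1, s2, s3, s4, s5, s7}): φ is true.
  s3 (successors {s0, s1, s3, s4, s5, s7}): φ is true.
  s4 (successors {s0, s1, s2, s3, s4, s5, s6, s7}): φ is true.
  s5 (successors {s1, s2, s5, s7}): φ is true.
  s6 (successors {s6, s7}): φ is true.
  s7 (successors {s1, s3, s4, s5, s7}): φ is true.
For instance, at s1:
  At s1: □r is false, so ¬□r is true.
    At s1: □r requires r at every successor {s0, s1, s4, s7}.
      r fails at s1, so □r is false at s1.

Yes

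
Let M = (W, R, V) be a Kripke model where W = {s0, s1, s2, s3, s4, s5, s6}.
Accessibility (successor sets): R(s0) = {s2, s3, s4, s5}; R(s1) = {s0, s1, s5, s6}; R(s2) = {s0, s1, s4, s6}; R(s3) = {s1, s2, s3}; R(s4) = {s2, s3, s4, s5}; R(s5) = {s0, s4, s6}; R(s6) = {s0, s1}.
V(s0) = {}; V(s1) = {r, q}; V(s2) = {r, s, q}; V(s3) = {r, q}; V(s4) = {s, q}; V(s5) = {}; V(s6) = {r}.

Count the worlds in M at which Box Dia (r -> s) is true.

7

Recall that Box ψ holds at a world iff ψ holds at every accessible world, and Dia ψ holds iff ψ holds at some accessible world.
Let φ = Box Dia (r -> s). Evaluate φ at each world:
  s0 (successors {s2, s3, s4, s5}): φ is true.
  s1 (successors {s0, s1, s5, s6}): φ is true.
  s2 (successors {s0, s1, s4, s6}): φ is true.
  s3 (successors {s1, s2, s3}): φ is true.
  s4 (successors {s2, s3, s4, s5}): φ is true.
  s5 (successors {s0, s4, s6}): φ is true.
  s6 (successors {s0, s1}): φ is true.
For instance, at s2:
  At s2: Box Dia (r -> s) requires Dia (r -> s) at every successor {s0, s1, s4, s6}.
    At s0: Dia (r -> s) is true.
    At s1: Dia (r -> s) is true.
    At s4: Dia (r -> s) is true.
    At s6: Dia (r -> s) is true.
  So Box Dia (r -> s) is true at s2.
Satisfying worlds: {s0, s1, s2, s3, s4, s5, s6}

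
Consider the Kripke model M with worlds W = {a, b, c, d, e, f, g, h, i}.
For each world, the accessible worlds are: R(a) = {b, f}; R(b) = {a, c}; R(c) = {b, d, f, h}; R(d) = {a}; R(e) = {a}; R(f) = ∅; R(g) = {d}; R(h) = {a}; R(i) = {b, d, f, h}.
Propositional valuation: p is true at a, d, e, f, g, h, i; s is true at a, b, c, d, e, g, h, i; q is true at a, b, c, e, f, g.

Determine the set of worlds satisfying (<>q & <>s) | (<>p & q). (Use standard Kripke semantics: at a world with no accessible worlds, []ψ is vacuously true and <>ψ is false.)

Recall that <>ψ holds at a world iff ψ holds at some accessible world.
Let φ = (<>q & <>s) | (<>p & q). Evaluate φ at each world:
  a (successors {b, f}): φ is true.
  b (successors {a, c}): φ is true.
  c (successors {b, d, f, h}): φ is true.
  d (successors {a}): φ is true.
  e (successors {a}): φ is true.
  f (successors ∅): φ is false.
  g (successors {d}): φ is true.
  h (successors {a}): φ is true.
  i (successors {b, d, f, h}): φ is true.
For instance, at b:
  At b: <>q & <>s is true, <>p & q is true, so (<>q & <>s) | (<>p & q) is true.
    At b: <>q is true, <>s is true, so <>q & <>s is true.
      At b: <>q requires q at some successor in {a, c}.
        q holds at a, so <>q is true at b.
      At b: <>s requires s at some successor in {a, c}.
        s holds at a, so <>s is true at b.
    At b: <>p is true, q is true, so <>p & q is true.
      At b: <>p requires p at some successor in {a, c}.
        p holds at a, so <>p is true at b.
Satisfying worlds: {a, b, c, d, e, g, h, i}

a, b, c, d, e, g, h, i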